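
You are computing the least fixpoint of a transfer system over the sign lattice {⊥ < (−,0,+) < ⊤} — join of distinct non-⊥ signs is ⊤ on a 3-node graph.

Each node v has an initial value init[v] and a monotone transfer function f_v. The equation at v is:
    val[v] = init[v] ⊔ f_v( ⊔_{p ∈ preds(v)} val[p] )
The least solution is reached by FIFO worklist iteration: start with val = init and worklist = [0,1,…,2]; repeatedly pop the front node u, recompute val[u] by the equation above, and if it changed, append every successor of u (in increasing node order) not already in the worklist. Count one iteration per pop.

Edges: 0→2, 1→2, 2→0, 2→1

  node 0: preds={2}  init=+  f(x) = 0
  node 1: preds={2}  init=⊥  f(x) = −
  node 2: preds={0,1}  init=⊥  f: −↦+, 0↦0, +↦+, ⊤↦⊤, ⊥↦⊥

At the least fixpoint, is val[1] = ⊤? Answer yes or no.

no

Worklist (5 pops):
  #1 pop 0: in=⊥ → ⊤ (was +); enqueue []
  #2 pop 1: in=⊥ → − (was ⊥); enqueue []
  #3 pop 2: in=⊤ → ⊤ (was ⊥); enqueue [0,1]
  #4 pop 0: in=⊤ → ⊤ (no change)
  #5 pop 1: in=⊤ → − (no change)

Fixpoint:
  val[0] = ⊤
  val[1] = −
  val[2] = ⊤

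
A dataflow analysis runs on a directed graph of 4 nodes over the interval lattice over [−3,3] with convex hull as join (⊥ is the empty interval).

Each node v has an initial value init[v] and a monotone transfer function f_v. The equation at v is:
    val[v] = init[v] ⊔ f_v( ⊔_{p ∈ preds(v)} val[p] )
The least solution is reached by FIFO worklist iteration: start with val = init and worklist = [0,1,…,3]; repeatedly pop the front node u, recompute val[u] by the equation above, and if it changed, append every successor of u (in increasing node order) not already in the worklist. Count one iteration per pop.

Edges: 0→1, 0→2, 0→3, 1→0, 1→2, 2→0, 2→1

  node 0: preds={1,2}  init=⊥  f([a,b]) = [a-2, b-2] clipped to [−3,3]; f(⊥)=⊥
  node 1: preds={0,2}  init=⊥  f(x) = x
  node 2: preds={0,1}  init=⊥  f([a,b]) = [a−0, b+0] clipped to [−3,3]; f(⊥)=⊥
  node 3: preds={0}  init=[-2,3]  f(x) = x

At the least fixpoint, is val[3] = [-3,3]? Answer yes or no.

Trace (4 dequeues):
  [1] u=0 | in ⊥ | out ⊥ | ==
  [2] u=1 | in ⊥ | out ⊥ | ==
  [3] u=2 | in ⊥ | out ⊥ | ==
  [4] u=3 | in ⊥ | out [-2,3] | ==

Converged values:
  [0] ⊥
  [1] ⊥
  [2] ⊥
  [3] [-2,3]

no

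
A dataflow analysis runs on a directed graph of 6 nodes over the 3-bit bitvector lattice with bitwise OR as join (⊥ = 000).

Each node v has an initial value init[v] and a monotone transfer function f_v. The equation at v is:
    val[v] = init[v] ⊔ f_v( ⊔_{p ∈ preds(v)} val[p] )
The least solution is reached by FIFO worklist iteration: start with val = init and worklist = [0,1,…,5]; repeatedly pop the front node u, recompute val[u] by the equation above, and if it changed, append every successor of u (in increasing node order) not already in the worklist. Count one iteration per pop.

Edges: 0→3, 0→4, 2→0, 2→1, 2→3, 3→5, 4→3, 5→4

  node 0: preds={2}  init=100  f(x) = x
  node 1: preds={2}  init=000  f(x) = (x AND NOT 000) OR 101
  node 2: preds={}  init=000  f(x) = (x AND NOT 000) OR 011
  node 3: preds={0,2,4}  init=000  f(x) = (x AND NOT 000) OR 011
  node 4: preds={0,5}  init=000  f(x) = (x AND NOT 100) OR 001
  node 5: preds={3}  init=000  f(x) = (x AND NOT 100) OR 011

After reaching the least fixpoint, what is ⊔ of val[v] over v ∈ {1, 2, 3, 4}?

111

Worklist (11 pops):
  #1 pop 0: in=000 → 100 (no change)
  #2 pop 1: in=000 → 101 (was 000); enqueue []
  #3 pop 2: in=000 → 011 (was 000); enqueue [0,1]
  #4 pop 3: in=111 → 111 (was 000); enqueue []
  #5 pop 4: in=100 → 001 (was 000); enqueue [3]
  #6 pop 5: in=111 → 011 (was 000); enqueue [4]
  #7 pop 0: in=011 → 111 (was 100); enqueue []
  #8 pop 1: in=011 → 111 (was 101); enqueue []
  #9 pop 3: in=111 → 111 (no change)
  #10 pop 4: in=111 → 011 (was 001); enqueue [3]
  #11 pop 3: in=111 → 111 (no change)

Fixpoint:
  val[0] = 111
  val[1] = 111
  val[2] = 011
  val[3] = 111
  val[4] = 011
  val[5] = 011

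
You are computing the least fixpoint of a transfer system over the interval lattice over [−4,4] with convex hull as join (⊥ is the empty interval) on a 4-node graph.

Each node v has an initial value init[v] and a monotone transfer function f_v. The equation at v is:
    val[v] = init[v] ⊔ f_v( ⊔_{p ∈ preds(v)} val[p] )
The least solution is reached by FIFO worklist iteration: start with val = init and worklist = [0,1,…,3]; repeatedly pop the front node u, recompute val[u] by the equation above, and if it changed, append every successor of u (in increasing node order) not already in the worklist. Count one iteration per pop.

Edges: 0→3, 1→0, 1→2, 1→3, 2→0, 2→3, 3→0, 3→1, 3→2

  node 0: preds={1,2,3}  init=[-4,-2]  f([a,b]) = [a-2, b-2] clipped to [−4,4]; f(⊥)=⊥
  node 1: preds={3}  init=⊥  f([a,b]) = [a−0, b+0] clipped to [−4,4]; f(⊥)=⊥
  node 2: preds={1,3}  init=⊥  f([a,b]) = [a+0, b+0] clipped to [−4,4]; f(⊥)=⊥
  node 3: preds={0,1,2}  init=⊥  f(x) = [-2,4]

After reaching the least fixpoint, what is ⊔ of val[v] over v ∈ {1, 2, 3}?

Iteration log — 9 steps:
  step 1. node 0  ⊔preds=⊥  new=[-4,-2]  stable
  step 2. node 1  ⊔preds=⊥  new=⊥  stable
  step 3. node 2  ⊔preds=⊥  new=⊥  stable
  step 4. node 3  ⊔preds=[-4,-2]  new=[-2,4]  old=⊥  +wl: 0,1,2
  step 5. node 0  ⊔preds=[-2,4]  new=[-4,2]  old=[-4,-2]  +wl: 3
  step 6. node 1  ⊔preds=[-2,4]  new=[-2,4]  old=⊥  +wl: 0
  step 7. node 2  ⊔preds=[-2,4]  new=[-2,4]  old=⊥  +wl: 
  step 8. node 3  ⊔preds=[-4,4]  new=[-2,4]  stable
  step 9. node 0  ⊔preds=[-2,4]  new=[-4,2]  stable

Least fixpoint reached:
  node 0: [-4,2]
  node 1: [-2,4]
  node 2: [-2,4]
  node 3: [-2,4]

[-2,4]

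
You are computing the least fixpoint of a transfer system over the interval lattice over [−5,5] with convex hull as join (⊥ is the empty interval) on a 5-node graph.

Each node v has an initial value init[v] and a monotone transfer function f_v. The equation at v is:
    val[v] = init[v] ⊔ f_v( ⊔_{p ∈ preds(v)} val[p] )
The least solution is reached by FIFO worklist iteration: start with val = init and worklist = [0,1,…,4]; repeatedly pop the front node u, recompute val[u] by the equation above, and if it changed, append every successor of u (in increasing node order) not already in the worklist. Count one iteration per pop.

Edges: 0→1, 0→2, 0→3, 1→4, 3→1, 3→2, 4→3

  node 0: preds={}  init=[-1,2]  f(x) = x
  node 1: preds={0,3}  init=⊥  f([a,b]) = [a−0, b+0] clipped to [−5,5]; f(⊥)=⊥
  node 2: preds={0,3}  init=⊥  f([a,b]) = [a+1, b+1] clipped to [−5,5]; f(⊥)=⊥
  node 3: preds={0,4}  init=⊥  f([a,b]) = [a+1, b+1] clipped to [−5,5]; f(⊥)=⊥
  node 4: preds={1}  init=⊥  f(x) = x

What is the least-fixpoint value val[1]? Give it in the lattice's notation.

[-1,5]

Iteration log — 18 steps:
  step 1. node 0  ⊔preds=⊥  new=[-1,2]  stable
  step 2. node 1  ⊔preds=[-1,2]  new=[-1,2]  old=⊥  +wl: 
  step 3. node 2  ⊔preds=[-1,2]  new=[0,3]  old=⊥  +wl: 
  step 4. node 3  ⊔preds=[-1,2]  new=[0,3]  old=⊥  +wl: 1,2
  step 5. node 4  ⊔preds=[-1,2]  new=[-1,2]  old=⊥  +wl: 3
  step 6. node 1  ⊔preds=[-1,3]  new=[-1,3]  old=[-1,2]  +wl: 4
  step 7. node 2  ⊔preds=[-1,3]  new=[0,4]  old=[0,3]  +wl: 
  step 8. node 3  ⊔preds=[-1,2]  new=[0,3]  stable
  step 9. node 4  ⊔preds=[-1,3]  new=[-1,3]  old=[-1,2]  +wl: 3
  step 10. node 3  ⊔preds=[-1,3]  new=[0,4]  old=[0,3]  +wl: 1,2
  step 11. node 1  ⊔preds=[-1,4]  new=[-1,4]  old=[-1,3]  +wl: 4
  step 12. node 2  ⊔preds=[-1,4]  new=[0,5]  old=[0,4]  +wl: 
  step 13. node 4  ⊔preds=[-1,4]  new=[-1,4]  old=[-1,3]  +wl: 3
  step 14. node 3  ⊔preds=[-1,4]  new=[0,5]  old=[0,4]  +wl: 1,2
  step 15. node 1  ⊔preds=[-1,5]  new=[-1,5]  old=[-1,4]  +wl: 4
  step 16. node 2  ⊔preds=[-1,5]  new=[0,5]  stable
  step 17. node 4  ⊔preds=[-1,5]  new=[-1,5]  old=[-1,4]  +wl: 3
  step 18. node 3  ⊔preds=[-1,5]  new=[0,5]  stable

Least fixpoint reached:
  node 0: [-1,2]
  node 1: [-1,5]
  node 2: [0,5]
  node 3: [0,5]
  node 4: [-1,5]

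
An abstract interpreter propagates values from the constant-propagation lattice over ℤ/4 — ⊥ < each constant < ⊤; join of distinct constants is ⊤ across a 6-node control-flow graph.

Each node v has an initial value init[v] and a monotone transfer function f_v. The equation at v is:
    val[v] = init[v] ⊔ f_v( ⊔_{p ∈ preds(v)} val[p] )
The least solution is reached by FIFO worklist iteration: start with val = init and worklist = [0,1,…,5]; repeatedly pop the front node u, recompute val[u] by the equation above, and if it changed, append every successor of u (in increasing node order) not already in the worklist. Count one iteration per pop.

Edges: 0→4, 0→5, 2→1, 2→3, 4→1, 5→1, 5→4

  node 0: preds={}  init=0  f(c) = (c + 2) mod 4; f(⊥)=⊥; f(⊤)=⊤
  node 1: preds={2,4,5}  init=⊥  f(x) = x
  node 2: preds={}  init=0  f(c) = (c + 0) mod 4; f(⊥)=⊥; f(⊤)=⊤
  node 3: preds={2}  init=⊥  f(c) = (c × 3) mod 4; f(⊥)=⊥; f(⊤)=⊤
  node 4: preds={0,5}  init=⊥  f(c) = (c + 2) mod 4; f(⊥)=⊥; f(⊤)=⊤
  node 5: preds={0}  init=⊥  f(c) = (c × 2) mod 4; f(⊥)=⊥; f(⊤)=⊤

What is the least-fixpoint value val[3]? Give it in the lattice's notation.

0

Worklist (8 pops):
  #1 pop 0: in=⊥ → 0 (no change)
  #2 pop 1: in=0 → 0 (was ⊥); enqueue []
  #3 pop 2: in=⊥ → 0 (no change)
  #4 pop 3: in=0 → 0 (was ⊥); enqueue []
  #5 pop 4: in=0 → 2 (was ⊥); enqueue [1]
  #6 pop 5: in=0 → 0 (was ⊥); enqueue [4]
  #7 pop 1: in=⊤ → ⊤ (was 0); enqueue []
  #8 pop 4: in=0 → 2 (no change)

Fixpoint:
  val[0] = 0
  val[1] = ⊤
  val[2] = 0
  val[3] = 0
  val[4] = 2
  val[5] = 0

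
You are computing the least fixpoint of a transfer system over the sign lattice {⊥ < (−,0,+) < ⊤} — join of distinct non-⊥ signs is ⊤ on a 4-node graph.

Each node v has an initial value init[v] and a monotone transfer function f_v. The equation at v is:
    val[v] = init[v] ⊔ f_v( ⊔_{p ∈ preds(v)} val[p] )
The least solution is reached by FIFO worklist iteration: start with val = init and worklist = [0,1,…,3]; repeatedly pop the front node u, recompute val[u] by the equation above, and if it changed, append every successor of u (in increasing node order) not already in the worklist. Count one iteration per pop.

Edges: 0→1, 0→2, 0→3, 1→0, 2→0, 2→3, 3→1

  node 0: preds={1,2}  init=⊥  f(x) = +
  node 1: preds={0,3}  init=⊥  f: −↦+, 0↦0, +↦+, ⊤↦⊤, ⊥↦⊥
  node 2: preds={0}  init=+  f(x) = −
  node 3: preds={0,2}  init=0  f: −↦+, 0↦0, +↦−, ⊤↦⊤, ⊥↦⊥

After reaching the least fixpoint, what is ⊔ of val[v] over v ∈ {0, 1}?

Trace (6 dequeues):
  [1] u=0 | in + | out + | prev ⊥ | push {}
  [2] u=1 | in ⊤ | out ⊤ | prev ⊥ | push {0}
  [3] u=2 | in + | out ⊤ | prev + | push {}
  [4] u=3 | in ⊤ | out ⊤ | prev 0 | push {1}
  [5] u=0 | in ⊤ | out + | ==
  [6] u=1 | in ⊤ | out ⊤ | ==

Converged values:
  [0] +
  [1] ⊤
  [2] ⊤
  [3] ⊤

⊤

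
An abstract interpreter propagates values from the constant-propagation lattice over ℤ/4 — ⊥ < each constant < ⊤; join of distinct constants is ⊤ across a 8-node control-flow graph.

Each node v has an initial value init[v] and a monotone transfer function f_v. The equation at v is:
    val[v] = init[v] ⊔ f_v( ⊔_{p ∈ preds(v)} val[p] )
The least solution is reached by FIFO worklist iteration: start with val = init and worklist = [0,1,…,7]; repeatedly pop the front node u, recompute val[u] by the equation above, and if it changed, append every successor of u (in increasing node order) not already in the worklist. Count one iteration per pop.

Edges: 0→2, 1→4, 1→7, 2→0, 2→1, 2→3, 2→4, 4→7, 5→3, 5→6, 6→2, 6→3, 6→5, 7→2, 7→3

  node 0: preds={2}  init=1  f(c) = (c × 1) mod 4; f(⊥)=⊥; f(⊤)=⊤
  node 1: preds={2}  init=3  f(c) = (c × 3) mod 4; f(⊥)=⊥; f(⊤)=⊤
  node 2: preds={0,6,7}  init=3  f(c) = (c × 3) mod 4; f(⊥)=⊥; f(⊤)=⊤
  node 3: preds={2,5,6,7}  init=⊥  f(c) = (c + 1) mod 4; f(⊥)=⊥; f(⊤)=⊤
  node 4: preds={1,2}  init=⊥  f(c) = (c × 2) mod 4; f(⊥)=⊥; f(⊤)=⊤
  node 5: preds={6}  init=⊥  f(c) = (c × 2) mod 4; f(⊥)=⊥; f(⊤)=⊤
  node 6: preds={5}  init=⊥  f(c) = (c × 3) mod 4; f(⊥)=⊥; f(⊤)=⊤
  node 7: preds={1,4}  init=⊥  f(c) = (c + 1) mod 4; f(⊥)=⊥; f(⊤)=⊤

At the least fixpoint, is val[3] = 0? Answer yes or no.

no

Worklist (12 pops):
  #1 pop 0: in=3 → ⊤ (was 1); enqueue []
  #2 pop 1: in=3 → ⊤ (was 3); enqueue []
  #3 pop 2: in=⊤ → ⊤ (was 3); enqueue [0,1]
  #4 pop 3: in=⊤ → ⊤ (was ⊥); enqueue []
  #5 pop 4: in=⊤ → ⊤ (was ⊥); enqueue []
  #6 pop 5: in=⊥ → ⊥ (no change)
  #7 pop 6: in=⊥ → ⊥ (no change)
  #8 pop 7: in=⊤ → ⊤ (was ⊥); enqueue [2,3]
  #9 pop 0: in=⊤ → ⊤ (no change)
  #10 pop 1: in=⊤ → ⊤ (no change)
  #11 pop 2: in=⊤ → ⊤ (no change)
  #12 pop 3: in=⊤ → ⊤ (no change)

Fixpoint:
  val[0] = ⊤
  val[1] = ⊤
  val[2] = ⊤
  val[3] = ⊤
  val[4] = ⊤
  val[5] = ⊥
  val[6] = ⊥
  val[7] = ⊤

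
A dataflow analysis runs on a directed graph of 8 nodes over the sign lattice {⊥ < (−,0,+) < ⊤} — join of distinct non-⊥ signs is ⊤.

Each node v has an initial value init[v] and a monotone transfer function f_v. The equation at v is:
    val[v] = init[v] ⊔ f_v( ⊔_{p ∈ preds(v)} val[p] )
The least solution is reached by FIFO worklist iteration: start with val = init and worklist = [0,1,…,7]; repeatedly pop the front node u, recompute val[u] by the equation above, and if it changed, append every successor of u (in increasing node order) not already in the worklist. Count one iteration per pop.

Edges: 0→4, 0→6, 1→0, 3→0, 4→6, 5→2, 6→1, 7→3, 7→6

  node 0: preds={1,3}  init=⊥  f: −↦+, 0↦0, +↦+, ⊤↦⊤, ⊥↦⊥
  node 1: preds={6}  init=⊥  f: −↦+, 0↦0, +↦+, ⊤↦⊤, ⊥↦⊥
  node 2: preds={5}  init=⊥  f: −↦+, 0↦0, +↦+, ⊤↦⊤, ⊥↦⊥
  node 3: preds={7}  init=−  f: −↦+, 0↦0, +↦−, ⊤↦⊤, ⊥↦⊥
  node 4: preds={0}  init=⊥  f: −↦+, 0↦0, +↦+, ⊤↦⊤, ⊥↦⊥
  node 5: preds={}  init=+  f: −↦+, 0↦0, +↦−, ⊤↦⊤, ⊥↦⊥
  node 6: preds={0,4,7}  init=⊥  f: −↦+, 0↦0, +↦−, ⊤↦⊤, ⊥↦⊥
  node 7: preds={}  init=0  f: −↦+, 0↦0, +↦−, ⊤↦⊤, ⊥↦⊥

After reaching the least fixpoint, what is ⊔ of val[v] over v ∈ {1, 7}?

⊤

Worklist (13 pops):
  #1 pop 0: in=− → + (was ⊥); enqueue []
  #2 pop 1: in=⊥ → ⊥ (no change)
  #3 pop 2: in=+ → + (was ⊥); enqueue []
  #4 pop 3: in=0 → ⊤ (was −); enqueue [0]
  #5 pop 4: in=+ → + (was ⊥); enqueue []
  #6 pop 5: in=⊥ → + (no change)
  #7 pop 6: in=⊤ → ⊤ (was ⊥); enqueue [1]
  #8 pop 7: in=⊥ → 0 (no change)
  #9 pop 0: in=⊤ → ⊤ (was +); enqueue [4,6]
  #10 pop 1: in=⊤ → ⊤ (was ⊥); enqueue [0]
  #11 pop 4: in=⊤ → ⊤ (was +); enqueue []
  #12 pop 6: in=⊤ → ⊤ (no change)
  #13 pop 0: in=⊤ → ⊤ (no change)

Fixpoint:
  val[0] = ⊤
  val[1] = ⊤
  val[2] = +
  val[3] = ⊤
  val[4] = ⊤
  val[5] = +
  val[6] = ⊤
  val[7] = 0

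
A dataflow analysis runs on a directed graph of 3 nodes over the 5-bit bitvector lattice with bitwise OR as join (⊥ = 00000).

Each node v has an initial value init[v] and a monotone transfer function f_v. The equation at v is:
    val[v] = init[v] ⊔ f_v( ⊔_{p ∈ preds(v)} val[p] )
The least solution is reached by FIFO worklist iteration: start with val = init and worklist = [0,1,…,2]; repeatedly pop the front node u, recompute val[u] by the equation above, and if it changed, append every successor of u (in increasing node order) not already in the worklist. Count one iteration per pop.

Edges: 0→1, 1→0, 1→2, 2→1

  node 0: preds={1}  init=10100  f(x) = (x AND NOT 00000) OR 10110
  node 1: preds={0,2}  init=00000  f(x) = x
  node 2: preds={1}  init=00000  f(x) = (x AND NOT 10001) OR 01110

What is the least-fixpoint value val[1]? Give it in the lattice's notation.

Worklist (8 pops):
  #1 pop 0: in=00000 → 10110 (was 10100); enqueue []
  #2 pop 1: in=10110 → 10110 (was 00000); enqueue [0]
  #3 pop 2: in=10110 → 01110 (was 00000); enqueue [1]
  #4 pop 0: in=10110 → 10110 (no change)
  #5 pop 1: in=11110 → 11110 (was 10110); enqueue [0,2]
  #6 pop 0: in=11110 → 11110 (was 10110); enqueue [1]
  #7 pop 2: in=11110 → 01110 (no change)
  #8 pop 1: in=11110 → 11110 (no change)

Fixpoint:
  val[0] = 11110
  val[1] = 11110
  val[2] = 01110

11110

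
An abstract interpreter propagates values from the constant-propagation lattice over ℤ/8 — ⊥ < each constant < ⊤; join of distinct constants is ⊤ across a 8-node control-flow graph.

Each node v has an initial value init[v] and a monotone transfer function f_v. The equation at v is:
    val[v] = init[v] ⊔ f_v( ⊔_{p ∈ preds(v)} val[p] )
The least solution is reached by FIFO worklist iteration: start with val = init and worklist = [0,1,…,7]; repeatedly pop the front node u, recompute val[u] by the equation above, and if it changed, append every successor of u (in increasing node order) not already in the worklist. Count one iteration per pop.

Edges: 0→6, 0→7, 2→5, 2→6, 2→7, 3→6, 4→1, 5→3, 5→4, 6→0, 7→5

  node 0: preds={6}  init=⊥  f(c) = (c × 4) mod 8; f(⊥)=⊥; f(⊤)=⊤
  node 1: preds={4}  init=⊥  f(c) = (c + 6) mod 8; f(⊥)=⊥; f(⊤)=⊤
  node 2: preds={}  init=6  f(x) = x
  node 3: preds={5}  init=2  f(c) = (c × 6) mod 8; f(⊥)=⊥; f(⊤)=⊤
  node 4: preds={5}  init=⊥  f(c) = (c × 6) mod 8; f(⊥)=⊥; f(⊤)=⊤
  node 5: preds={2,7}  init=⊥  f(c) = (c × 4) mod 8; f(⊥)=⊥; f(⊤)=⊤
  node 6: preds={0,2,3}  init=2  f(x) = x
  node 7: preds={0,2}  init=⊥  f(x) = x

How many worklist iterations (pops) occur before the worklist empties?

Trace (18 dequeues):
  [1] u=0 | in 2 | out 0 | prev ⊥ | push {}
  [2] u=1 | in ⊥ | out ⊥ | ==
  [3] u=2 | in ⊥ | out 6 | ==
  [4] u=3 | in ⊥ | out 2 | ==
  [5] u=4 | in ⊥ | out ⊥ | ==
  [6] u=5 | in 6 | out 0 | prev ⊥ | push {3,4}
  [7] u=6 | in ⊤ | out ⊤ | prev 2 | push {0}
  [8] u=7 | in ⊤ | out ⊤ | prev ⊥ | push {5}
  [9] u=3 | in 0 | out ⊤ | prev 2 | push {6}
  [10] u=4 | in 0 | out 0 | prev ⊥ | push {1}
  [11] u=0 | in ⊤ | out ⊤ | prev 0 | push {7}
  [12] u=5 | in ⊤ | out ⊤ | prev 0 | push {3,4}
  [13] u=6 | in ⊤ | out ⊤ | ==
  [14] u=1 | in 0 | out 6 | prev ⊥ | push {}
  [15] u=7 | in ⊤ | out ⊤ | ==
  [16] u=3 | in ⊤ | out ⊤ | ==
  [17] u=4 | in ⊤ | out ⊤ | prev 0 | push {1}
  [18] u=1 | in ⊤ | out ⊤ | prev 6 | push {}

Converged values:
  [0] ⊤
  [1] ⊤
  [2] 6
  [3] ⊤
  [4] ⊤
  [5] ⊤
  [6] ⊤
  [7] ⊤

18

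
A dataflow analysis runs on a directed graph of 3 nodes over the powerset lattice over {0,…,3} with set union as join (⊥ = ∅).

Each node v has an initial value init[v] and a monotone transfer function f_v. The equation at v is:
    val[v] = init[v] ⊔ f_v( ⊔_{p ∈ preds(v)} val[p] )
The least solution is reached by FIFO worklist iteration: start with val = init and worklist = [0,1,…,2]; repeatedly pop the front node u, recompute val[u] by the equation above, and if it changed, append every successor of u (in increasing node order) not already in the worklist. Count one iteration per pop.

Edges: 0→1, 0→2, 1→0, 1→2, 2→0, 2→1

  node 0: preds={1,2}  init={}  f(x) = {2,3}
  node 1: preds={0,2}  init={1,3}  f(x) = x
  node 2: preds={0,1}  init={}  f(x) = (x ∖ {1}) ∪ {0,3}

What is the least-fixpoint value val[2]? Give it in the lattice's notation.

{0,2,3}

Iteration log — 7 steps:
  step 1. node 0  ⊔preds={1,3}  new={2,3}  old={}  +wl: 
  step 2. node 1  ⊔preds={2,3}  new={1,2,3}  old={1,3}  +wl: 0
  step 3. node 2  ⊔preds={1,2,3}  new={0,2,3}  old={}  +wl: 1
  step 4. node 0  ⊔preds={0,1,2,3}  new={2,3}  stable
  step 5. node 1  ⊔preds={0,2,3}  new={0,1,2,3}  old={1,2,3}  +wl: 0,2
  step 6. node 0  ⊔preds={0,1,2,3}  new={2,3}  stable
  step 7. node 2  ⊔preds={0,1,2,3}  new={0,2,3}  stable

Least fixpoint reached:
  node 0: {2,3}
  node 1: {0,1,2,3}
  node 2: {0,2,3}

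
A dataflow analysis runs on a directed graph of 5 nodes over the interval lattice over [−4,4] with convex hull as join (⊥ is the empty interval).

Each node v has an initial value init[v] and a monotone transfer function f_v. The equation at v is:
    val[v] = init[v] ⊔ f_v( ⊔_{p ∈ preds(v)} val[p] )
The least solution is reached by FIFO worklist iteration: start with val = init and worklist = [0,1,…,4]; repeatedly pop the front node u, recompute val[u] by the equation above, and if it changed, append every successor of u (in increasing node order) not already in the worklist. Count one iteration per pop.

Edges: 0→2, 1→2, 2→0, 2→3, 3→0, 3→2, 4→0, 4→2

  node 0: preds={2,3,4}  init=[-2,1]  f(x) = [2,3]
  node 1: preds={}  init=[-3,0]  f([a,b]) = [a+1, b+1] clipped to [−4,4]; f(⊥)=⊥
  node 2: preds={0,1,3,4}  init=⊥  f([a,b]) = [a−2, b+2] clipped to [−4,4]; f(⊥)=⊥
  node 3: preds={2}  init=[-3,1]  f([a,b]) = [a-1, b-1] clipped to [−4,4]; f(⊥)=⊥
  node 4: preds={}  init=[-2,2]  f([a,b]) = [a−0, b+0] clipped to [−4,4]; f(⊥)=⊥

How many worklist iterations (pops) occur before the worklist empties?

7

Worklist (7 pops):
  #1 pop 0: in=[-3,2] → [-2,3] (was [-2,1]); enqueue []
  #2 pop 1: in=⊥ → [-3,0] (no change)
  #3 pop 2: in=[-3,3] → [-4,4] (was ⊥); enqueue [0]
  #4 pop 3: in=[-4,4] → [-4,3] (was [-3,1]); enqueue [2]
  #5 pop 4: in=⊥ → [-2,2] (no change)
  #6 pop 0: in=[-4,4] → [-2,3] (no change)
  #7 pop 2: in=[-4,3] → [-4,4] (no change)

Fixpoint:
  val[0] = [-2,3]
  val[1] = [-3,0]
  val[2] = [-4,4]
  val[3] = [-4,3]
  val[4] = [-2,2]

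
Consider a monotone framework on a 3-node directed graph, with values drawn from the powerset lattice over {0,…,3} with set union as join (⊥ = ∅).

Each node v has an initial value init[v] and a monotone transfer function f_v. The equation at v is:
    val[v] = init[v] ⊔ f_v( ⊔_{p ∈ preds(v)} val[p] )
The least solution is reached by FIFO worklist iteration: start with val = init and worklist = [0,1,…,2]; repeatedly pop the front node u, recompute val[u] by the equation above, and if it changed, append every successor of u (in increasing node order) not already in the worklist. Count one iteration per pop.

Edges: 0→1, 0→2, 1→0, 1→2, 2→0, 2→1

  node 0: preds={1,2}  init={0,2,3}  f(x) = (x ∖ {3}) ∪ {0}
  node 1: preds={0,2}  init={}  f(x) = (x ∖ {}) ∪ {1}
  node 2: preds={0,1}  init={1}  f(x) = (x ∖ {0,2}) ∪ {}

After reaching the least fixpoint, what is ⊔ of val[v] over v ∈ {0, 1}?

Trace (5 dequeues):
  [1] u=0 | in {1} | out {0,1,2,3} | prev {0,2,3} | push {}
  [2] u=1 | in {0,1,2,3} | out {0,1,2,3} | prev {} | push {0}
  [3] u=2 | in {0,1,2,3} | out {1,3} | prev {1} | push {1}
  [4] u=0 | in {0,1,2,3} | out {0,1,2,3} | ==
  [5] u=1 | in {0,1,2,3} | out {0,1,2,3} | ==

Converged values:
  [0] {0,1,2,3}
  [1] {0,1,2,3}
  [2] {1,3}

{0,1,2,3}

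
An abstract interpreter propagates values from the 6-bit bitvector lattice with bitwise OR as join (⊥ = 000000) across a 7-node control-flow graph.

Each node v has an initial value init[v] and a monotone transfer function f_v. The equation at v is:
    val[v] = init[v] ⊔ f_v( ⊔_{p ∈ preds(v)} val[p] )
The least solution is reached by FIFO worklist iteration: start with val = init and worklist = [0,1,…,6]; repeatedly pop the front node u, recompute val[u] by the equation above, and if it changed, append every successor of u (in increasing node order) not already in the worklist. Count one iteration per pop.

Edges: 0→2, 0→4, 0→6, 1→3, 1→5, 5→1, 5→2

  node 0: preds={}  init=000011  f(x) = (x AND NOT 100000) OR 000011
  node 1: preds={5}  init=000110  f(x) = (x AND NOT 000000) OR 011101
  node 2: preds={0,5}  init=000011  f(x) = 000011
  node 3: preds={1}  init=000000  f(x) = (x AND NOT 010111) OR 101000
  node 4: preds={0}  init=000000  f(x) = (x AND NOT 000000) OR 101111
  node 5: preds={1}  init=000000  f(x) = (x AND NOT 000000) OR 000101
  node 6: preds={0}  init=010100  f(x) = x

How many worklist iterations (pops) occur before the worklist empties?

9

Trace (9 dequeues):
  [1] u=0 | in 000000 | out 000011 | ==
  [2] u=1 | in 000000 | out 011111 | prev 000110 | push {}
  [3] u=2 | in 000011 | out 000011 | ==
  [4] u=3 | in 011111 | out 101000 | prev 000000 | push {}
  [5] u=4 | in 000011 | out 101111 | prev 000000 | push {}
  [6] u=5 | in 011111 | out 011111 | prev 000000 | push {1,2}
  [7] u=6 | in 000011 | out 010111 | prev 010100 | push {}
  [8] u=1 | in 011111 | out 011111 | ==
  [9] u=2 | in 011111 | out 000011 | ==

Converged values:
  [0] 000011
  [1] 011111
  [2] 000011
  [3] 101000
  [4] 101111
  [5] 011111
  [6] 010111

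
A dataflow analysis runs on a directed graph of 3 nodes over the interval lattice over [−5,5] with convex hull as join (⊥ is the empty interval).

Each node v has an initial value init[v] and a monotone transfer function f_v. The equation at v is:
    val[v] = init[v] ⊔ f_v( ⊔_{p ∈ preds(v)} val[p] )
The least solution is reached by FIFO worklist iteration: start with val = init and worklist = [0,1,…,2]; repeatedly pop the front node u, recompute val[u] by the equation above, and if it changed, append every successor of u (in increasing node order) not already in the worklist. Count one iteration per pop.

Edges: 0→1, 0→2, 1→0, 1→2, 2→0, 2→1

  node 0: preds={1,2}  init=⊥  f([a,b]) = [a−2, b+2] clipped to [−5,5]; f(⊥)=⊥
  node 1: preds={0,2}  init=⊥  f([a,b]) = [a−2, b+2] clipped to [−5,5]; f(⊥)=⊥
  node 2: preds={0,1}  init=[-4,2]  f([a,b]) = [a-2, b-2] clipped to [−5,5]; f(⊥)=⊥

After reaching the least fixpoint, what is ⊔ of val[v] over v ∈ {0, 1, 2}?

Trace (6 dequeues):
  [1] u=0 | in [-4,2] | out [-5,4] | prev ⊥ | push {}
  [2] u=1 | in [-5,4] | out [-5,5] | prev ⊥ | push {0}
  [3] u=2 | in [-5,5] | out [-5,3] | prev [-4,2] | push {1}
  [4] u=0 | in [-5,5] | out [-5,5] | prev [-5,4] | push {2}
  [5] u=1 | in [-5,5] | out [-5,5] | ==
  [6] u=2 | in [-5,5] | out [-5,3] | ==

Converged values:
  [0] [-5,5]
  [1] [-5,5]
  [2] [-5,3]

[-5,5]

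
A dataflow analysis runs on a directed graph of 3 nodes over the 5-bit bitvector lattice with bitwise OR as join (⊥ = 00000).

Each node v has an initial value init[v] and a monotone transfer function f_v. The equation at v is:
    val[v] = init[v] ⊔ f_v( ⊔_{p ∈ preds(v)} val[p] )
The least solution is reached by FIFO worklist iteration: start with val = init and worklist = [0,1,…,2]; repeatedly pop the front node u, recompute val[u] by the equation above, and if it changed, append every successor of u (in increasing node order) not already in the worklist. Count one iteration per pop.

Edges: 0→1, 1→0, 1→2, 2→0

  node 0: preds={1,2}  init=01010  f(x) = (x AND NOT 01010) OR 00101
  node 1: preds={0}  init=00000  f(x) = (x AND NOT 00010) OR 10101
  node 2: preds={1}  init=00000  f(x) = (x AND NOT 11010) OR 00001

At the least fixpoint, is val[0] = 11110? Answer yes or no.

no

Trace (5 dequeues):
  [1] u=0 | in 00000 | out 01111 | prev 01010 | push {}
  [2] u=1 | in 01111 | out 11101 | prev 00000 | push {0}
  [3] u=2 | in 11101 | out 00101 | prev 00000 | push {}
  [4] u=0 | in 11101 | out 11111 | prev 01111 | push {1}
  [5] u=1 | in 11111 | out 11101 | ==

Converged values:
  [0] 11111
  [1] 11101
  [2] 00101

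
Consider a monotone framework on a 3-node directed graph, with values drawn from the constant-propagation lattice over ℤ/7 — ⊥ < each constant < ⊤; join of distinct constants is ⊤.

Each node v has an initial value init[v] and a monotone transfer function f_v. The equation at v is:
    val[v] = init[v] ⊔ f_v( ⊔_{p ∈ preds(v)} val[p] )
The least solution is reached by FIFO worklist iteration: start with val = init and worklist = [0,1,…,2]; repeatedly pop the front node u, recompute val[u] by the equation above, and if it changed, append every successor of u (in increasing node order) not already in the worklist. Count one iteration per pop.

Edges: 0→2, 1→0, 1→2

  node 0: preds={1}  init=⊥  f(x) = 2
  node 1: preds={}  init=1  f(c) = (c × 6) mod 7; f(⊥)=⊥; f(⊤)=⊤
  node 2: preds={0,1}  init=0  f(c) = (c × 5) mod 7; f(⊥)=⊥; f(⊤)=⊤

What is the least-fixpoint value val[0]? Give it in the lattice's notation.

Worklist (3 pops):
  #1 pop 0: in=1 → 2 (was ⊥); enqueue []
  #2 pop 1: in=⊥ → 1 (no change)
  #3 pop 2: in=⊤ → ⊤ (was 0); enqueue []

Fixpoint:
  val[0] = 2
  val[1] = 1
  val[2] = ⊤

2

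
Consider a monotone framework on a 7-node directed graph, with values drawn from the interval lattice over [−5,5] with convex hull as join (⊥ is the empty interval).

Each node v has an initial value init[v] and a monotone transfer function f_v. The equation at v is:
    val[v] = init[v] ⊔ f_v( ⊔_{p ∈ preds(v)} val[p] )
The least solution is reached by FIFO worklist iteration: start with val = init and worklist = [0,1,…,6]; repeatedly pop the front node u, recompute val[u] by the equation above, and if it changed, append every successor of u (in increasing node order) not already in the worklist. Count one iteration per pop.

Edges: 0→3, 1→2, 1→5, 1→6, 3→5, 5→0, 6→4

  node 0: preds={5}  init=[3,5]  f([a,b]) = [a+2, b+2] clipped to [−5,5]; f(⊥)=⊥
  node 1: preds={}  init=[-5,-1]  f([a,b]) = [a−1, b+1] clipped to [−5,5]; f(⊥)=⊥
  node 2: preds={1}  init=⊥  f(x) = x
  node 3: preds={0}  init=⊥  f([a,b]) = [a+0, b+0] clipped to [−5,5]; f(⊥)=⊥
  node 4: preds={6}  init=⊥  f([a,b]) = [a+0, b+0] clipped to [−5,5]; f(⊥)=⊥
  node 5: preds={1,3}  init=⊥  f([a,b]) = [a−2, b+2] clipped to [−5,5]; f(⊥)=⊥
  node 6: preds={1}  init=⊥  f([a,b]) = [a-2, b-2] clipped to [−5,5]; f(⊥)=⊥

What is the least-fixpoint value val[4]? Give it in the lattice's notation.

Worklist (11 pops):
  #1 pop 0: in=⊥ → [3,5] (no change)
  #2 pop 1: in=⊥ → [-5,-1] (no change)
  #3 pop 2: in=[-5,-1] → [-5,-1] (was ⊥); enqueue []
  #4 pop 3: in=[3,5] → [3,5] (was ⊥); enqueue []
  #5 pop 4: in=⊥ → ⊥ (no change)
  #6 pop 5: in=[-5,5] → [-5,5] (was ⊥); enqueue [0]
  #7 pop 6: in=[-5,-1] → [-5,-3] (was ⊥); enqueue [4]
  #8 pop 0: in=[-5,5] → [-3,5] (was [3,5]); enqueue [3]
  #9 pop 4: in=[-5,-3] → [-5,-3] (was ⊥); enqueue []
  #10 pop 3: in=[-3,5] → [-3,5] (was [3,5]); enqueue [5]
  #11 pop 5: in=[-5,5] → [-5,5] (no change)

Fixpoint:
  val[0] = [-3,5]
  val[1] = [-5,-1]
  val[2] = [-5,-1]
  val[3] = [-3,5]
  val[4] = [-5,-3]
  val[5] = [-5,5]
  val[6] = [-5,-3]

[-5,-3]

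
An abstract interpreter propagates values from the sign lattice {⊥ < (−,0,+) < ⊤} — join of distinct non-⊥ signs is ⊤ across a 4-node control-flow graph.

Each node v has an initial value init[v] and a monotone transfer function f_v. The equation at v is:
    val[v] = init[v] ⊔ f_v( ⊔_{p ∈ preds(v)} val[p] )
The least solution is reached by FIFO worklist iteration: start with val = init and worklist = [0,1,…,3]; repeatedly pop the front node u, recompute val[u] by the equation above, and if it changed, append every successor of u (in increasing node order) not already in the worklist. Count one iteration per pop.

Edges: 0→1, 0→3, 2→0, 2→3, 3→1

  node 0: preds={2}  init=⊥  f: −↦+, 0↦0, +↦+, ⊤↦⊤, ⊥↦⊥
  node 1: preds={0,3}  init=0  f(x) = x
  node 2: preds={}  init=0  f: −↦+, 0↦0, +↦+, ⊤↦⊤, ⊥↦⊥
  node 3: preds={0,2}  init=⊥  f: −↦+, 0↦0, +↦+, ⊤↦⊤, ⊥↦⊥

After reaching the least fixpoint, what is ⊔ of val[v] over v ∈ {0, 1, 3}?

Worklist (5 pops):
  #1 pop 0: in=0 → 0 (was ⊥); enqueue []
  #2 pop 1: in=0 → 0 (no change)
  #3 pop 2: in=⊥ → 0 (no change)
  #4 pop 3: in=0 → 0 (was ⊥); enqueue [1]
  #5 pop 1: in=0 → 0 (no change)

Fixpoint:
  val[0] = 0
  val[1] = 0
  val[2] = 0
  val[3] = 0

0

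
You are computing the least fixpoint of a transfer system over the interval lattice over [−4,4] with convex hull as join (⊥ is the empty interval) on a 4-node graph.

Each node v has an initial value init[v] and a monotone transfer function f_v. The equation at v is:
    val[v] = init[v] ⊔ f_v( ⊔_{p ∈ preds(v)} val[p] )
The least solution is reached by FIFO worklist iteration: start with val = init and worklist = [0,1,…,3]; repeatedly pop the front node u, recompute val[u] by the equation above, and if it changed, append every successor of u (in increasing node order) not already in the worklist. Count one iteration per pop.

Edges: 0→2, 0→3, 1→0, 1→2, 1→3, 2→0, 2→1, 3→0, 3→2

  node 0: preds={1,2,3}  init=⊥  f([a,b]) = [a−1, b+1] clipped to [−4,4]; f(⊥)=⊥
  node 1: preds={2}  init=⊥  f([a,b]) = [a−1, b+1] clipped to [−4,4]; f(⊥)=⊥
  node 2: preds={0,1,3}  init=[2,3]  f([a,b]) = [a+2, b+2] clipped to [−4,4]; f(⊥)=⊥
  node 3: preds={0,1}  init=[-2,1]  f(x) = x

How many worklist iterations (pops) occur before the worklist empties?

Iteration log — 13 steps:
  step 1. node 0  ⊔preds=[-2,3]  new=[-3,4]  old=⊥  +wl: 
  step 2. node 1  ⊔preds=[2,3]  new=[1,4]  old=⊥  +wl: 0
  step 3. node 2  ⊔preds=[-3,4]  new=[-1,4]  old=[2,3]  +wl: 1
  step 4. node 3  ⊔preds=[-3,4]  new=[-3,4]  old=[-2,1]  +wl: 2
  step 5. node 0  ⊔preds=[-3,4]  new=[-4,4]  old=[-3,4]  +wl: 3
  step 6. node 1  ⊔preds=[-1,4]  new=[-2,4]  old=[1,4]  +wl: 0
  step 7. node 2  ⊔preds=[-4,4]  new=[-2,4]  old=[-1,4]  +wl: 1
  step 8. node 3  ⊔preds=[-4,4]  new=[-4,4]  old=[-3,4]  +wl: 2
  step 9. node 0  ⊔preds=[-4,4]  new=[-4,4]  stable
  step 10. node 1  ⊔preds=[-2,4]  new=[-3,4]  old=[-2,4]  +wl: 0,3
  step 11. node 2  ⊔preds=[-4,4]  new=[-2,4]  stable
  step 12. node 0  ⊔preds=[-4,4]  new=[-4,4]  stable
  step 13. node 3  ⊔preds=[-4,4]  new=[-4,4]  stable

Least fixpoint reached:
  node 0: [-4,4]
  node 1: [-3,4]
  node 2: [-2,4]
  node 3: [-4,4]

13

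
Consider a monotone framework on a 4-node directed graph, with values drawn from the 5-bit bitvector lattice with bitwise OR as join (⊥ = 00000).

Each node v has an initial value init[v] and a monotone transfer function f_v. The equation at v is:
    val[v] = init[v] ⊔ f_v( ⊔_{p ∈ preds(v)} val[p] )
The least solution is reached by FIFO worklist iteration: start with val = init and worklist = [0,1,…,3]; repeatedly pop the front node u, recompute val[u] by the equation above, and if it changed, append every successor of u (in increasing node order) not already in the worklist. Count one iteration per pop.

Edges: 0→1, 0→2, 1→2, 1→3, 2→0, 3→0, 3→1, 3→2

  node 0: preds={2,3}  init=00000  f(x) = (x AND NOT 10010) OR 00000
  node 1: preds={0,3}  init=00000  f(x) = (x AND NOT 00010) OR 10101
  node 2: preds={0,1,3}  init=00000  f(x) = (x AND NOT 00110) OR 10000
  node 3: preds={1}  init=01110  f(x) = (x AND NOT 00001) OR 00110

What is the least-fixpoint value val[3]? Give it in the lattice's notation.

11110

Iteration log — 7 steps:
  step 1. node 0  ⊔preds=01110  new=01100  old=00000  +wl: 
  step 2. node 1  ⊔preds=01110  new=11101  old=00000  +wl: 
  step 3. node 2  ⊔preds=11111  new=11001  old=00000  +wl: 0
  step 4. node 3  ⊔preds=11101  new=11110  old=01110  +wl: 1,2
  step 5. node 0  ⊔preds=11111  new=01101  old=01100  +wl: 
  step 6. node 1  ⊔preds=11111  new=11101  stable
  step 7. node 2  ⊔preds=11111  new=11001  stable

Least fixpoint reached:
  node 0: 01101
  node 1: 11101
  node 2: 11001
  node 3: 11110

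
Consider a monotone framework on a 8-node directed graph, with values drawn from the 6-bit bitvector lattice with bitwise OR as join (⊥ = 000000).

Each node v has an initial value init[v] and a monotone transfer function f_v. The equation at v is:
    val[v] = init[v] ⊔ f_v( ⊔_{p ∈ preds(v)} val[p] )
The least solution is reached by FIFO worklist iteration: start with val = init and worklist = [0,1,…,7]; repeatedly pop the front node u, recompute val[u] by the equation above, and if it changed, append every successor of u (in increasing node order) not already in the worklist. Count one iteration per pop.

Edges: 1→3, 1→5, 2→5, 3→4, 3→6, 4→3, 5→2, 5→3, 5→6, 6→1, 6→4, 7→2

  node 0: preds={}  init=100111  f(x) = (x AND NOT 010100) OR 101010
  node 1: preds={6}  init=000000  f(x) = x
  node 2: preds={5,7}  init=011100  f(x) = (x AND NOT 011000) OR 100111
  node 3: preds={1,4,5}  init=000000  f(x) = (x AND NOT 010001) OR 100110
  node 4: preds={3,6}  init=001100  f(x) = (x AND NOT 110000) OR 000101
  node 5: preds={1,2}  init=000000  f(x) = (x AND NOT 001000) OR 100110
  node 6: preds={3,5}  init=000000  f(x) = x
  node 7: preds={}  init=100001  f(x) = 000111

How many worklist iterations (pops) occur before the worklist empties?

Worklist (14 pops):
  #1 pop 0: in=000000 → 101111 (was 100111); enqueue []
  #2 pop 1: in=000000 → 000000 (no change)
  #3 pop 2: in=100001 → 111111 (was 011100); enqueue []
  #4 pop 3: in=001100 → 101110 (was 000000); enqueue []
  #5 pop 4: in=101110 → 001111 (was 001100); enqueue [3]
  #6 pop 5: in=111111 → 110111 (was 000000); enqueue [2]
  #7 pop 6: in=111111 → 111111 (was 000000); enqueue [1,4]
  #8 pop 7: in=000000 → 100111 (was 100001); enqueue []
  #9 pop 3: in=111111 → 101110 (no change)
  #10 pop 2: in=110111 → 111111 (no change)
  #11 pop 1: in=111111 → 111111 (was 000000); enqueue [3,5]
  #12 pop 4: in=111111 → 001111 (no change)
  #13 pop 3: in=111111 → 101110 (no change)
  #14 pop 5: in=111111 → 110111 (no change)

Fixpoint:
  val[0] = 101111
  val[1] = 111111
  val[2] = 111111
  val[3] = 101110
  val[4] = 001111
  val[5] = 110111
  val[6] = 111111
  val[7] = 100111

14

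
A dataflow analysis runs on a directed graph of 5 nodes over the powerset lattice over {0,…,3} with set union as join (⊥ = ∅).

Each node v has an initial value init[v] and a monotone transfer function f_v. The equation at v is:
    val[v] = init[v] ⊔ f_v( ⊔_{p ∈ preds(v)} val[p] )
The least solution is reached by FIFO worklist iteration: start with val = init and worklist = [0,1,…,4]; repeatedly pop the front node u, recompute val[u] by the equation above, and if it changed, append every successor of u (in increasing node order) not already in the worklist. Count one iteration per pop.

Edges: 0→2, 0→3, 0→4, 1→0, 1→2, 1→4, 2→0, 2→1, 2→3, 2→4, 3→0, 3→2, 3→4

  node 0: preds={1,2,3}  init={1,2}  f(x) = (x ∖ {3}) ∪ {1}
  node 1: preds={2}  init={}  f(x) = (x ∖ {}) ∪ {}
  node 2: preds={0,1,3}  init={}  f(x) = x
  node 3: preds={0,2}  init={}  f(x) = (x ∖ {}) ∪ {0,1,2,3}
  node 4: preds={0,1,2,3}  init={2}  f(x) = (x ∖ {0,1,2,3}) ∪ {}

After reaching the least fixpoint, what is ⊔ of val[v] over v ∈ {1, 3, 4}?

Trace (15 dequeues):
  [1] u=0 | in {} | out {1,2} | ==
  [2] u=1 | in {} | out {} | ==
  [3] u=2 | in {1,2} | out {1,2} | prev {} | push {0,1}
  [4] u=3 | in {1,2} | out {0,1,2,3} | prev {} | push {2}
  [5] u=4 | in {0,1,2,3} | out {2} | ==
  [6] u=0 | in {0,1,2,3} | out {0,1,2} | prev {1,2} | push {3,4}
  [7] u=1 | in {1,2} | out {1,2} | prev {} | push {0}
  [8] u=2 | in {0,1,2,3} | out {0,1,2,3} | prev {1,2} | push {1}
  [9] u=3 | in {0,1,2,3} | out {0,1,2,3} | ==
  [10] u=4 | in {0,1,2,3} | out {2} | ==
  [11] u=0 | in {0,1,2,3} | out {0,1,2} | ==
  [12] u=1 | in {0,1,2,3} | out {0,1,2,3} | prev {1,2} | push {0,2,4}
  [13] u=0 | in {0,1,2,3} | out {0,1,2} | ==
  [14] u=2 | in {0,1,2,3} | out {0,1,2,3} | ==
  [15] u=4 | in {0,1,2,3} | out {2} | ==

Converged values:
  [0] {0,1,2}
  [1] {0,1,2,3}
  [2] {0,1,2,3}
  [3] {0,1,2,3}
  [4] {2}

{0,1,2,3}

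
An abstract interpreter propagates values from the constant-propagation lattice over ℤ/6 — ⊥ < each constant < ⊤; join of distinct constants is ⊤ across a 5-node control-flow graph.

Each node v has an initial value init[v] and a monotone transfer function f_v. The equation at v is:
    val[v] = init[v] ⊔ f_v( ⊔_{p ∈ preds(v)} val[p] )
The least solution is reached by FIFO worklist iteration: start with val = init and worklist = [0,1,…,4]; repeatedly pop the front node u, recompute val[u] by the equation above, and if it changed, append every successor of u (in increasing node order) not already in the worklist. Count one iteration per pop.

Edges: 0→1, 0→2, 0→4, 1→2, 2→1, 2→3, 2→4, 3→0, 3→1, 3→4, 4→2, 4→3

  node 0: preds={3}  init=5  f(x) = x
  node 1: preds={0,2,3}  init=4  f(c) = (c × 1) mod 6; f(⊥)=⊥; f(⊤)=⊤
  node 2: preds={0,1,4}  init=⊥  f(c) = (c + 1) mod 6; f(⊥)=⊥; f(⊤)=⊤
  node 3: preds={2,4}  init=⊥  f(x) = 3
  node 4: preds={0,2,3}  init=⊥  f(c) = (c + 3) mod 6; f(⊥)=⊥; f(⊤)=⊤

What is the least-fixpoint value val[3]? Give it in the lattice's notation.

Worklist (11 pops):
  #1 pop 0: in=⊥ → 5 (no change)
  #2 pop 1: in=5 → ⊤ (was 4); enqueue []
  #3 pop 2: in=⊤ → ⊤ (was ⊥); enqueue [1]
  #4 pop 3: in=⊤ → 3 (was ⊥); enqueue [0]
  #5 pop 4: in=⊤ → ⊤ (was ⊥); enqueue [2,3]
  #6 pop 1: in=⊤ → ⊤ (no change)
  #7 pop 0: in=3 → ⊤ (was 5); enqueue [1,4]
  #8 pop 2: in=⊤ → ⊤ (no change)
  #9 pop 3: in=⊤ → 3 (no change)
  #10 pop 1: in=⊤ → ⊤ (no change)
  #11 pop 4: in=⊤ → ⊤ (no change)

Fixpoint:
  val[0] = ⊤
  val[1] = ⊤
  val[2] = ⊤
  val[3] = 3
  val[4] = ⊤

3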